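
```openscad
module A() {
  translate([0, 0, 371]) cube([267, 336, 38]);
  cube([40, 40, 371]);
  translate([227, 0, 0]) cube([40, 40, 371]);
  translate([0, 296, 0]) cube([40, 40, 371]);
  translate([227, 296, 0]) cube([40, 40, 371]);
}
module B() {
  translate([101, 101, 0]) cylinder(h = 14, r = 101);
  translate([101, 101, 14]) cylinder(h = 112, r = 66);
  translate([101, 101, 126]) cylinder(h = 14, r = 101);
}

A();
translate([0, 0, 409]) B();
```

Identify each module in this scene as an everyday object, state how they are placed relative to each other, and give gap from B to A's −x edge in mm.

The spool's min-x is at 0; the stool's min-x is 0; gap = 0 mm.

A is a stool. B is a spool. The spool is on top of the stool. The gap from the spool to the stool's −x edge is 0 mm.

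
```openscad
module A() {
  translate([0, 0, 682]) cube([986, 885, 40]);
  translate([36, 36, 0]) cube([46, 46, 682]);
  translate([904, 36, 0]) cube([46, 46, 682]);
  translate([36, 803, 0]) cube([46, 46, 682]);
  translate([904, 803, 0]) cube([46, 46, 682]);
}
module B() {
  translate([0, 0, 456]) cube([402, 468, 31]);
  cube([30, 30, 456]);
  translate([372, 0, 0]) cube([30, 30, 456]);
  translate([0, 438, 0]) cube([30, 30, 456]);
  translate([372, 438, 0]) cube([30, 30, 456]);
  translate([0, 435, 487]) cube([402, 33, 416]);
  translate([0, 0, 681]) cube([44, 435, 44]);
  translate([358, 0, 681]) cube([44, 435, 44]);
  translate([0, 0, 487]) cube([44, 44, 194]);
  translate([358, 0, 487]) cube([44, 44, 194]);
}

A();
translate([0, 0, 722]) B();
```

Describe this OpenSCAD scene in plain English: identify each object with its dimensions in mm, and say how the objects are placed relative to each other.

A is a table: top 986 mm (x) × 885 mm (y), 40 mm thick, upper face at z = 722 mm, on four 46×46 mm square legs, each inset 36 mm from the nearest pair of top edges, running from z = 0 to the bottom of the top.

B is a chair: 402×468 mm seat, 31 mm thick, top at z = 487 mm, on four 30 mm square corner legs flush with the seat edges. A 33 mm thick backrest slab spans the full seat width, extending 416 mm above the seat top, its back face flush with the seat's +y edge. Two armrests of 44×44 mm section run along each side from the seat's front edge to the front of the backrest, top faces 238 mm above the seat top and outer faces flush with the seat's x-edges; a 44×44 mm post under the front of each armrest stands on the seat at the front corner.

The chair is on top of the table.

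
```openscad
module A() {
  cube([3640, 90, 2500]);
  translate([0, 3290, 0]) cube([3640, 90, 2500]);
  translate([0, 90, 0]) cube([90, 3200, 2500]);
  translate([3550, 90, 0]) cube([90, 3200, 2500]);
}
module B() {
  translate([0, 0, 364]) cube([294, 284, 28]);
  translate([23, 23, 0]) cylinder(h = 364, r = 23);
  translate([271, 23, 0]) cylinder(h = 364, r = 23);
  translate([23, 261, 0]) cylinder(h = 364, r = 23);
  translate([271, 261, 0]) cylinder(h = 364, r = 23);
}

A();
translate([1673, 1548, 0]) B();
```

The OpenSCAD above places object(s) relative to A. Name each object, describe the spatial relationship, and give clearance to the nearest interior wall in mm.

A is a house frame. B is a stool. The stool sits inside the house frame, centred. The clearance to the nearest interior wall is 1458 mm.

Clearances: x = 1583, y = 1458; minimum 1458 mm.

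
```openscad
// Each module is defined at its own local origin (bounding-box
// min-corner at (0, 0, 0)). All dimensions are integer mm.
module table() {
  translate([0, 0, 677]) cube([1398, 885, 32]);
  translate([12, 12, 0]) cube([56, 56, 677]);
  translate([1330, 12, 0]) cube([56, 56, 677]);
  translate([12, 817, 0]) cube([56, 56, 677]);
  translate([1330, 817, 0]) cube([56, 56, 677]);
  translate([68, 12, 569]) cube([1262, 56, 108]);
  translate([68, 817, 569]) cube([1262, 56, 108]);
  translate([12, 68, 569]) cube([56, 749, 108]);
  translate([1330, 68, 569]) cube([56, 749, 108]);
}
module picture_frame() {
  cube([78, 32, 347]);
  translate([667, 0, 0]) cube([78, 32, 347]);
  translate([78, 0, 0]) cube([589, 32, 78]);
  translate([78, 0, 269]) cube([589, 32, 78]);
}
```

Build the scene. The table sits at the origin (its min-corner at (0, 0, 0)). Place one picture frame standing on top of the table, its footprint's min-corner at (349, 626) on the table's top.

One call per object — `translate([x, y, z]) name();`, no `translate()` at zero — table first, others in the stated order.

table();
translate([349, 626, 709]) picture_frame();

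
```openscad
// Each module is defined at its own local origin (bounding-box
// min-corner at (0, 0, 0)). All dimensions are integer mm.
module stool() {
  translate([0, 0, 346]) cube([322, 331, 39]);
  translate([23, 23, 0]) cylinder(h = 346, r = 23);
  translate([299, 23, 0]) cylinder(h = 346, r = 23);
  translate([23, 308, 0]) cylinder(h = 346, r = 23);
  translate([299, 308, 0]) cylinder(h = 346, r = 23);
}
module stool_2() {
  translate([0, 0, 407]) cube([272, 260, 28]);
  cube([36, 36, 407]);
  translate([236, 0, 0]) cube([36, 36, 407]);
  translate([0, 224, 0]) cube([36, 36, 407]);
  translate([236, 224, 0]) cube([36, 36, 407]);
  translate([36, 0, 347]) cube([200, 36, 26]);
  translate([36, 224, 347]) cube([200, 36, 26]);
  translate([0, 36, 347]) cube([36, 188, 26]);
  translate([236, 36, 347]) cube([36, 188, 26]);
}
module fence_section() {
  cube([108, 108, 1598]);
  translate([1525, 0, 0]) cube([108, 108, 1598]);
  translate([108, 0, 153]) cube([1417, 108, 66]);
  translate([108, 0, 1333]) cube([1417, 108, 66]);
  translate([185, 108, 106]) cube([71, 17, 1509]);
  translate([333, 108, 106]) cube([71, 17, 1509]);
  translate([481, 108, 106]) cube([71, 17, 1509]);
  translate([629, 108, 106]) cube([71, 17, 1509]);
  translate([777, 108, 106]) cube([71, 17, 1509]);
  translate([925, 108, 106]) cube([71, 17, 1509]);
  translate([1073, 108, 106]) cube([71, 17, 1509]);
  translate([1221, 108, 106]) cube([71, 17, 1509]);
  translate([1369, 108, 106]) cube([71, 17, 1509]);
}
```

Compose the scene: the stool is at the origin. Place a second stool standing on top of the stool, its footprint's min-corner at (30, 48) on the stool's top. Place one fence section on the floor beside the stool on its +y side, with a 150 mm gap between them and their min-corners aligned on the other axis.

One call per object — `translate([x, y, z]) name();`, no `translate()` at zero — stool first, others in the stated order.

stool();
translate([30, 48, 385]) stool_2();
translate([0, 481, 0]) fence_section();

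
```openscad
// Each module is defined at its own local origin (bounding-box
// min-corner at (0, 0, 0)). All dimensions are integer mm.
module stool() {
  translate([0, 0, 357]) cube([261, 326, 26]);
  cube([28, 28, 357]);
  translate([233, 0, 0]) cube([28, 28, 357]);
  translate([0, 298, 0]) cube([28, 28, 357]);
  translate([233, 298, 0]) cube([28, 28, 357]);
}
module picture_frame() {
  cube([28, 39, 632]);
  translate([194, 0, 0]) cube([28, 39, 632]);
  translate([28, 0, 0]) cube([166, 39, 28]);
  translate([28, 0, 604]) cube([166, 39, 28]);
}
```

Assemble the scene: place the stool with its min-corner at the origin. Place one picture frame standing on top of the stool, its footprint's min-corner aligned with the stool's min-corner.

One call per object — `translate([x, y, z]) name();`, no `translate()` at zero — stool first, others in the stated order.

stool();
translate([0, 0, 383]) picture_frame();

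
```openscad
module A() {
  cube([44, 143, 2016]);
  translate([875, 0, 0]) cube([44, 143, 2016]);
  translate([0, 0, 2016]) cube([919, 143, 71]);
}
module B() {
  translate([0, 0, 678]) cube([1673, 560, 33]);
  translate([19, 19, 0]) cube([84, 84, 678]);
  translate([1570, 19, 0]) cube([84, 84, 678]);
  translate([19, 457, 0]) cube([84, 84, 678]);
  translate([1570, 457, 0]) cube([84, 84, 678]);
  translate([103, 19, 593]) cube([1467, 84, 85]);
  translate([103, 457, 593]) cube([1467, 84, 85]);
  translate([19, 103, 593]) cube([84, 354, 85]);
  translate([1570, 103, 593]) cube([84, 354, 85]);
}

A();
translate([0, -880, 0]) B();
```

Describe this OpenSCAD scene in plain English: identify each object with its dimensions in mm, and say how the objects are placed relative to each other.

A is a rectangular door frame: two vertical jambs of 44×143 mm section, 2016 mm tall, with a clear opening 831 mm wide between their inner faces. A header 71 mm tall and 143 mm deep lies on top of the jambs and spans the full outside width.

B is a rectangular dining table. The top is 1673×560×33 mm with its upper surface at z = 711 mm. It stands on four 84×84 mm square legs, each inset 19 mm from the nearest pair of top edges, running from the floor to the underside of the top. Four apron rails, 84 mm thick and 85 mm tall, run between adjacent legs with their top edges flush with the underside of the top and their outer faces flush with the legs' outer faces.

The table is on the floor beside the door frame on its −y side.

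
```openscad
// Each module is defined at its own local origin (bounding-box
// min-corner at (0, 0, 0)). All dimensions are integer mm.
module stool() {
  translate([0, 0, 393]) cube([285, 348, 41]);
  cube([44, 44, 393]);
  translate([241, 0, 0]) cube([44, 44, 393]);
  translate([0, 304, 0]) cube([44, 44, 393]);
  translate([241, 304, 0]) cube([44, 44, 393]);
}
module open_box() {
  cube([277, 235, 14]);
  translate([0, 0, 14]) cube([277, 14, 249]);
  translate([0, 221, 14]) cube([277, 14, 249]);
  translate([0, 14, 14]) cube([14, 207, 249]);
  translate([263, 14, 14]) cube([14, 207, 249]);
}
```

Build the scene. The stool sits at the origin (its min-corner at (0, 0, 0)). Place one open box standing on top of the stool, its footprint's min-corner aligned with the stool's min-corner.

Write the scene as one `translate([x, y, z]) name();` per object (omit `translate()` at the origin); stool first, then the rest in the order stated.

stool();
translate([0, 0, 434]) open_box();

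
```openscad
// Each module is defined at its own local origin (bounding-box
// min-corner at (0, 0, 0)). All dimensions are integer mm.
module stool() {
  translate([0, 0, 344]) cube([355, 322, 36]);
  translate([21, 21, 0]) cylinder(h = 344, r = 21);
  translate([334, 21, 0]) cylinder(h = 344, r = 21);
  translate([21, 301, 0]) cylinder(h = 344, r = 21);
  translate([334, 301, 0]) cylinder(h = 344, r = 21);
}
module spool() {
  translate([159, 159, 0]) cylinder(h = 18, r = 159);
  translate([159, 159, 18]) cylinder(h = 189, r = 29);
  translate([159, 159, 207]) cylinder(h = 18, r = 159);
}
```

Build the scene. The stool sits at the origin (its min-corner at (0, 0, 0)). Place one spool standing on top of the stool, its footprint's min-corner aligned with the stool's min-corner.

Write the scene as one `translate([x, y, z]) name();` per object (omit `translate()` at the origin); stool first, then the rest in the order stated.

stool();
translate([0, 0, 380]) spool();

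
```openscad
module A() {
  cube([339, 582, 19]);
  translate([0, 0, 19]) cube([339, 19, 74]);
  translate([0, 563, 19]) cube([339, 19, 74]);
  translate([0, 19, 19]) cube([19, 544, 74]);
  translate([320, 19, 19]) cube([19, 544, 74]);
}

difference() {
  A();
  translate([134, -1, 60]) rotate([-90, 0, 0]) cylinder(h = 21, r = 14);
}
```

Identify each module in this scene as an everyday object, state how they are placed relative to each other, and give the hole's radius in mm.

The subtracted cylinder has r = 14 mm.

A is an open box. The open box has a circular hole through its front wall. The hole's radius is 14 mm.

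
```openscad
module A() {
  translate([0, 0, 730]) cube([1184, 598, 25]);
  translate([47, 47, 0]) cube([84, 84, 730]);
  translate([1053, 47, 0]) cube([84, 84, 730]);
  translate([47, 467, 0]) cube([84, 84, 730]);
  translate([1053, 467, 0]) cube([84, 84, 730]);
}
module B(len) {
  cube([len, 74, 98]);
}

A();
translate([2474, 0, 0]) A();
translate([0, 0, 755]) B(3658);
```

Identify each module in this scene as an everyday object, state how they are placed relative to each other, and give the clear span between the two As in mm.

Second table starts at x = 2474; first ends at x = 1184; clear span = 2474 − 1184 = 1290 mm.

A is a table. B is a beam. A beam spans the tops of two tables. The clear span between the two tables is 1290 mm.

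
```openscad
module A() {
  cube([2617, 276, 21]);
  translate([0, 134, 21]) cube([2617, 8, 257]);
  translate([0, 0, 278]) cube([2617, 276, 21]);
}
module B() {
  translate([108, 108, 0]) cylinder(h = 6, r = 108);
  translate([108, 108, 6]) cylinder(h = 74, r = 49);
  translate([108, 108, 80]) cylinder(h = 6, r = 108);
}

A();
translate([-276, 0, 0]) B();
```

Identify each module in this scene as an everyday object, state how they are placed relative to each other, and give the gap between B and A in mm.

A is an I-beam. B is a spool. The spool is on the floor beside the I-beam on its −x side. The gap between the spool and the I-beam is 60 mm.

The spool's nearest face is 60 mm from the I-beam's −x face.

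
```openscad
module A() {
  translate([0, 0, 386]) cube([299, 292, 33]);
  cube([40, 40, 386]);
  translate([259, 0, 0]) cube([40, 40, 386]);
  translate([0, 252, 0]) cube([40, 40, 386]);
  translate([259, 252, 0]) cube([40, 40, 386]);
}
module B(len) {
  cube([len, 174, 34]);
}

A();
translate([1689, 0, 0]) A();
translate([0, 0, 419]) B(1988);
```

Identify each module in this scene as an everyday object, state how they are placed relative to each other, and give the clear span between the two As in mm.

A is a stool. B is a beam. A beam spans the tops of two stools. The clear span between the two stools is 1390 mm.

Second stool starts at x = 1689; first ends at x = 299; clear span = 1689 − 299 = 1390 mm.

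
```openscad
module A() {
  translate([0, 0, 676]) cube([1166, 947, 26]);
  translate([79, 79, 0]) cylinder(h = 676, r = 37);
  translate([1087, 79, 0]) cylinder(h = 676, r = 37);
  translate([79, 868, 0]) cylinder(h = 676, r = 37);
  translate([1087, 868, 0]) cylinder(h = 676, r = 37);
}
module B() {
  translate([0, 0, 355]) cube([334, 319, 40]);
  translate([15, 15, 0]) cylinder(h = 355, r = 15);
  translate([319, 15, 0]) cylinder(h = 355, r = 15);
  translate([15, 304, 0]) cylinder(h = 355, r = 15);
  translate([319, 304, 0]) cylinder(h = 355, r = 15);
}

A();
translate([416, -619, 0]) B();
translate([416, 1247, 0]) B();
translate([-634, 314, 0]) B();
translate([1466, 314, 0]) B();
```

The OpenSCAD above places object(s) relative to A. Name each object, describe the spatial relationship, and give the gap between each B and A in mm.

Each stool's nearest face is 300 mm from the table's bounding box.

A is a table. B is a stool. Four stools sit around the table at the −y, +y, −x, +x sides. The gap between each stool and the table is 300 mm.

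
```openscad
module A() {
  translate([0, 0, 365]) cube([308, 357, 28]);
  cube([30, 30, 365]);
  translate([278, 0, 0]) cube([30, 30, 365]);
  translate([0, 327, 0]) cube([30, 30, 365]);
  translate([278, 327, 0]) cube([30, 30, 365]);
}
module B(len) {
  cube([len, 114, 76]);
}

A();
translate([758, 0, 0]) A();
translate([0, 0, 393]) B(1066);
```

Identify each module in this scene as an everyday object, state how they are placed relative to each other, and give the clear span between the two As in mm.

A is a stool. B is a beam. A beam spans the tops of two stools. The clear span between the two stools is 450 mm.

Second stool starts at x = 758; first ends at x = 308; clear span = 758 − 308 = 450 mm.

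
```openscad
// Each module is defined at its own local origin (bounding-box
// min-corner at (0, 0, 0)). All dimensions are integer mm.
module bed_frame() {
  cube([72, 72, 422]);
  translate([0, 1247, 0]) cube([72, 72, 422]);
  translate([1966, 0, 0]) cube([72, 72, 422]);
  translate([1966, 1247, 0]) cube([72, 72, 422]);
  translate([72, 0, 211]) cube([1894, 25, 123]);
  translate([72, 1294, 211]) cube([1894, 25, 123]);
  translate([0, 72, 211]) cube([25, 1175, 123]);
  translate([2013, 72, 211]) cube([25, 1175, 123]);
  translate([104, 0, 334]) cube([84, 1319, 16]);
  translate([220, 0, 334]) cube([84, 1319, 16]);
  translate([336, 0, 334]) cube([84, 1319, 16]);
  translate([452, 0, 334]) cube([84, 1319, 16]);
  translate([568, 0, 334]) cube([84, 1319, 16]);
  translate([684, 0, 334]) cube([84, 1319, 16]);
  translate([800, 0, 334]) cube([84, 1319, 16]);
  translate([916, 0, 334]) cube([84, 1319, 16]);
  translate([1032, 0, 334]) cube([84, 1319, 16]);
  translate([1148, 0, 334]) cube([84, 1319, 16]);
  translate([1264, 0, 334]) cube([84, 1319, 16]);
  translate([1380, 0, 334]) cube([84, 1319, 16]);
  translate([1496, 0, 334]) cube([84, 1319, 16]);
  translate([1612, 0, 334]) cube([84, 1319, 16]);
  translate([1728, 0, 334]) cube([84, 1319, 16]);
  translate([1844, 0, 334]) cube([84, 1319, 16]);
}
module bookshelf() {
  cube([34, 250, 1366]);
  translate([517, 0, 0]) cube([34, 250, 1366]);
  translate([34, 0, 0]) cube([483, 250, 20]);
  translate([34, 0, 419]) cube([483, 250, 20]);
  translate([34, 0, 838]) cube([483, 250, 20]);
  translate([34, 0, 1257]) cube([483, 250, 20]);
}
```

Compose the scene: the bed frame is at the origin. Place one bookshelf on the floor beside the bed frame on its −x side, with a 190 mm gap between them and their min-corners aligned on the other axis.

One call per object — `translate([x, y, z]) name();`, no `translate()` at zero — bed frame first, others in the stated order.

bed_frame();
translate([-741, 0, 0]) bookshelf();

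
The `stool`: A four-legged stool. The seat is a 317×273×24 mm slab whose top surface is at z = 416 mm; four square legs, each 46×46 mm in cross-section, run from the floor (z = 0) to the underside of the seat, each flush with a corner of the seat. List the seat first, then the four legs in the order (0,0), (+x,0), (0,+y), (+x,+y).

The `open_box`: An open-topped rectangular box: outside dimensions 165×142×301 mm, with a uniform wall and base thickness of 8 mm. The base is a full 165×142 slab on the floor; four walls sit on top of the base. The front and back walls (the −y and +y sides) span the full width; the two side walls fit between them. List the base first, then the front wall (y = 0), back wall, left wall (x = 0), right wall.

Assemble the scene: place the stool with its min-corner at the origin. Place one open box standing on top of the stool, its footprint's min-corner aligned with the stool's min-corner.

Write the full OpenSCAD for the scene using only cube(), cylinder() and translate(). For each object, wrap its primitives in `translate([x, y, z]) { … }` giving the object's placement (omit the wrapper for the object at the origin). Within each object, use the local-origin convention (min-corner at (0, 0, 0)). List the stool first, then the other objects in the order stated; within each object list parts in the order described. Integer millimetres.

translate([0, 0, 392]) cube([317, 273, 24]);
cube([46, 46, 392]);
translate([271, 0, 0]) cube([46, 46, 392]);
translate([0, 227, 0]) cube([46, 46, 392]);
translate([271, 227, 0]) cube([46, 46, 392]);
translate([0, 0, 416]) {
  cube([165, 142, 8]);
  translate([0, 0, 8]) cube([165, 8, 293]);
  translate([0, 134, 8]) cube([165, 8, 293]);
  translate([0, 8, 8]) cube([8, 126, 293]);
  translate([157, 8, 8]) cube([8, 126, 293]);
}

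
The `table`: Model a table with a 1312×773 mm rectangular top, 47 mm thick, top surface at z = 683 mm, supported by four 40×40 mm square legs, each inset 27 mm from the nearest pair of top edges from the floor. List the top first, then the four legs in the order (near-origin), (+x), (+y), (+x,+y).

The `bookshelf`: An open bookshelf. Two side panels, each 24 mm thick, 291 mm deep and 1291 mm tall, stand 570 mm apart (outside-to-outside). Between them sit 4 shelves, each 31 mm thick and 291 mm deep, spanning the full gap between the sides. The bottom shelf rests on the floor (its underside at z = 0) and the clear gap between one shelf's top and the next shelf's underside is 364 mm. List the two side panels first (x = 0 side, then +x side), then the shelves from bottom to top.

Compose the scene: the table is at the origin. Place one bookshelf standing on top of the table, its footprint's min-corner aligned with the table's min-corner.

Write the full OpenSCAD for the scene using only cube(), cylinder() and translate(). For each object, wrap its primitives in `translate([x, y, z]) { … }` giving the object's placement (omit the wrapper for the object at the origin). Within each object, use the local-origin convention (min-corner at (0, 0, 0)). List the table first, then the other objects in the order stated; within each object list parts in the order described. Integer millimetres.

translate([0, 0, 636]) cube([1312, 773, 47]);
translate([27, 27, 0]) cube([40, 40, 636]);
translate([1245, 27, 0]) cube([40, 40, 636]);
translate([27, 706, 0]) cube([40, 40, 636]);
translate([1245, 706, 0]) cube([40, 40, 636]);
translate([0, 0, 683]) {
  cube([24, 291, 1291]);
  translate([546, 0, 0]) cube([24, 291, 1291]);
  translate([24, 0, 0]) cube([522, 291, 31]);
  translate([24, 0, 395]) cube([522, 291, 31]);
  translate([24, 0, 790]) cube([522, 291, 31]);
  translate([24, 0, 1185]) cube([522, 291, 31]);
}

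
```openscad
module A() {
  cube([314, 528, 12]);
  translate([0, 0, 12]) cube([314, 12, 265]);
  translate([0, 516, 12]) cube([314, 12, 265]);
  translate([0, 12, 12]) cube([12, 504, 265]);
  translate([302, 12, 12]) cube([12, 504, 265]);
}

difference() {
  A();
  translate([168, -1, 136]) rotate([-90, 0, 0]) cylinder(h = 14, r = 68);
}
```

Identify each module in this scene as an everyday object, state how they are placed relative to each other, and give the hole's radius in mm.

A is an open box. The open box has a circular hole through its front wall. The hole's radius is 68 mm.

The subtracted cylinder has r = 68 mm.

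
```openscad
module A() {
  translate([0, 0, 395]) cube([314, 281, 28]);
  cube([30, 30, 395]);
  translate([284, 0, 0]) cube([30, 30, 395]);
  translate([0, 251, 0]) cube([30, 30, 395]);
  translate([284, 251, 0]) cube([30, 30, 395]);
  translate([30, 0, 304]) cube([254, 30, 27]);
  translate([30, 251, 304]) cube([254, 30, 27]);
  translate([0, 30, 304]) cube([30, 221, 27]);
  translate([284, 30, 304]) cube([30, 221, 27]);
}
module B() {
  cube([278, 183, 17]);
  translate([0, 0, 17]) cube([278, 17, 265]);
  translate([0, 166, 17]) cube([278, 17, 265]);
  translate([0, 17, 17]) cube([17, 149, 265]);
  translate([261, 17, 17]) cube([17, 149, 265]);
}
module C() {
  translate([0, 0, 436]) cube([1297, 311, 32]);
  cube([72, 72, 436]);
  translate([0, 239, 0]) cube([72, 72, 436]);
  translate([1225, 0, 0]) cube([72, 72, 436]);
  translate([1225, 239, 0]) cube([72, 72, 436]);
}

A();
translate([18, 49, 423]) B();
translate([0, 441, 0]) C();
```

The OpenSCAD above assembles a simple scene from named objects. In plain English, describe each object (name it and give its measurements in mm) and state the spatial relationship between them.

A is a four-legged stool. The seat is a 314×281×28 mm slab whose top surface is at z = 423 mm; four square legs, each 30×30 mm in cross-section, run from the floor (z = 0) to the underside of the seat, each flush with a corner of the seat. Four stretchers, 30 mm wide and 27 mm tall, connect adjacent legs with their undersides at z = 304 mm, each running between the inner faces of the legs it joins and aligned with the legs' outer faces on the other axis.

B is an open storage box with external size 278×183×282 mm and wall thickness 17 mm (the base is also 17 mm thick). The base covers the whole footprint; the four walls stand on the base, with the y-facing walls full-width and the x-facing walls fitting between their inner faces.

C is a long wooden bench with a 1297 mm (x) × 311 mm (y) seat, 32 mm thick, its top surface 468 mm above the floor. Four 72 mm square legs at the seat corners, flush with the edges, run from z = 0 to the seat underside.

The open box is on top of the stool, centred. The bench is on the floor beside the stool on its +y side.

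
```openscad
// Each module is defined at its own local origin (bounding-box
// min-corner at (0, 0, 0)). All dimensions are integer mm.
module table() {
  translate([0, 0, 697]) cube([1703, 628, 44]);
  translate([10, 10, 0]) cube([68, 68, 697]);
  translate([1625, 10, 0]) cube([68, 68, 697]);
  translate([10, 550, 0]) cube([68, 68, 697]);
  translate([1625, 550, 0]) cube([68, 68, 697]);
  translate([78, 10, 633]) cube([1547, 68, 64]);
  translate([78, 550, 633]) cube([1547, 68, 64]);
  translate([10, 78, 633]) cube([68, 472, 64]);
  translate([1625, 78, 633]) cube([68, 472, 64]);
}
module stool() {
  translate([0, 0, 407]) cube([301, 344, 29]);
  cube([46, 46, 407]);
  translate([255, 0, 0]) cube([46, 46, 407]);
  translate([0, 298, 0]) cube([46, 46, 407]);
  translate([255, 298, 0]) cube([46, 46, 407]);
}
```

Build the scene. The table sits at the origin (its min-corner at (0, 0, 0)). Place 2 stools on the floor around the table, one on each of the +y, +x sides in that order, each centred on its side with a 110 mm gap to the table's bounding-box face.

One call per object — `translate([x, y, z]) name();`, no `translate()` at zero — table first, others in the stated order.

table();
translate([701, 738, 0]) stool();
translate([1813, 142, 0]) stool();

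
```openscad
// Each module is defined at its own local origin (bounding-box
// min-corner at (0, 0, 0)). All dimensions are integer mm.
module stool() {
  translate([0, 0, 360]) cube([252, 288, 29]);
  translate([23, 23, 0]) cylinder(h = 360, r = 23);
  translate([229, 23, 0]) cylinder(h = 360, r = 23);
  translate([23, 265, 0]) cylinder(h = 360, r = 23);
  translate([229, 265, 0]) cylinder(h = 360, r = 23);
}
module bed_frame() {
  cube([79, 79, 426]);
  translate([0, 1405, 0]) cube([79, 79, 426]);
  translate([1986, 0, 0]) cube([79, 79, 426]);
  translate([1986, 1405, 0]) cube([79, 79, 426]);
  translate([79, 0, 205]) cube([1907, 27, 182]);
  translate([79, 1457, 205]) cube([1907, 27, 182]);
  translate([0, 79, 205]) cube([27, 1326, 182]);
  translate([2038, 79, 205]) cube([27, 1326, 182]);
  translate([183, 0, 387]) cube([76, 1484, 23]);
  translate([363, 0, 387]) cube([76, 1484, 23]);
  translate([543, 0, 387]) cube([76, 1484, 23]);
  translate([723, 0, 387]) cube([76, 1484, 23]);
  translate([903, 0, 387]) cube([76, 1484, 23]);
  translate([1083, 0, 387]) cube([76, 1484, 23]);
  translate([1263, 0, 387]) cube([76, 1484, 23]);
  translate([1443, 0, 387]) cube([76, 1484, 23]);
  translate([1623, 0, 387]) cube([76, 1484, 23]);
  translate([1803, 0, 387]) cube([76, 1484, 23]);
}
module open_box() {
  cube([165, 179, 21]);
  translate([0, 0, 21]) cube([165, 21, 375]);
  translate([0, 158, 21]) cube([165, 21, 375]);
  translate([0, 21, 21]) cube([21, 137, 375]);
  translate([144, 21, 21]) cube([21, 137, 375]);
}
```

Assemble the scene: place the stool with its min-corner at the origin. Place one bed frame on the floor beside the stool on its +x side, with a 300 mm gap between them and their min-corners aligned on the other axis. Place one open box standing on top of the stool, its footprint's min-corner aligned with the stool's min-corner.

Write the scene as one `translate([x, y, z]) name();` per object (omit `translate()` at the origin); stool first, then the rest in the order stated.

stool();
translate([552, 0, 0]) bed_frame();
translate([0, 0, 389]) open_box();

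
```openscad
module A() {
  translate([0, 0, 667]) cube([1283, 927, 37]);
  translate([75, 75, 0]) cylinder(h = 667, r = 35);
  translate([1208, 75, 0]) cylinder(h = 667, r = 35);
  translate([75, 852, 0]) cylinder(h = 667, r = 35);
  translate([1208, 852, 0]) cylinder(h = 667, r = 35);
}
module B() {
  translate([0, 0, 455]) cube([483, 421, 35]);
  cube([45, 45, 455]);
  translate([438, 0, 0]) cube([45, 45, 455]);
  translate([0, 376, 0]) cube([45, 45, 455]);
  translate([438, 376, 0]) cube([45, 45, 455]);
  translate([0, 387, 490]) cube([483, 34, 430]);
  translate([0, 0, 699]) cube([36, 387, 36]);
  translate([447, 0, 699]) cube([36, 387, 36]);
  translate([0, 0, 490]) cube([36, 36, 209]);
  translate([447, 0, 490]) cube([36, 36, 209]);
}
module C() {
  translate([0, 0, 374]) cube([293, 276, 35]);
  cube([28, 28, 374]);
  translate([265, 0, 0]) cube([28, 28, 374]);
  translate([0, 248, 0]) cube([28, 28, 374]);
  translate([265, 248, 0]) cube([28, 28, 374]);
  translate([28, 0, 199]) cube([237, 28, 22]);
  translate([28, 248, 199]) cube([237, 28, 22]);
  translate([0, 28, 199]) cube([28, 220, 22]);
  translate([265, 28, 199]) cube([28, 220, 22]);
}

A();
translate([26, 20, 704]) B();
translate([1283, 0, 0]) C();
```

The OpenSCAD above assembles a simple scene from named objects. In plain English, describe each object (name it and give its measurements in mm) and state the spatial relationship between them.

A is a table with a 1283×927 mm rectangular top, 37 mm thick, top surface at z = 704 mm, supported by four round legs of 70 mm diameter, each leg's bounding box inset 40 mm from the nearest pair of top edges, running from the floor.

B is a chair. The seat is a 483×421×35 mm slab with its top at z = 490 mm, on four 45×45 mm corner legs (flush with the seat edges, standing on z = 0). A flat backrest 34 mm thick, 430 mm tall, spans the full seat width and rises from the seat top along its +y edge, rear face flush with the rear of the seat. Two armrests of 36×36 mm section run along each side from the seat's front edge to the front of the backrest, top faces 245 mm above the seat top and outer faces flush with the seat's x-edges; a 36×36 mm post under the front of each armrest stands on the seat at the front corner.

C is a four-legged stool. The seat is 293×276 mm, 35 mm thick, top at z = 409 mm. It stands on four square legs, each 28×28 mm in cross-section, from z = 0 to the seat underside, each flush with a corner of the seat. Four stretchers, 28 mm wide and 22 mm tall, connect adjacent legs with their undersides at z = 199 mm, each running between the inner faces of the legs it joins and aligned with the legs' outer faces on the other axis.

The chair is on top of the table. The stool is against the table's +x side, with their −y faces flush.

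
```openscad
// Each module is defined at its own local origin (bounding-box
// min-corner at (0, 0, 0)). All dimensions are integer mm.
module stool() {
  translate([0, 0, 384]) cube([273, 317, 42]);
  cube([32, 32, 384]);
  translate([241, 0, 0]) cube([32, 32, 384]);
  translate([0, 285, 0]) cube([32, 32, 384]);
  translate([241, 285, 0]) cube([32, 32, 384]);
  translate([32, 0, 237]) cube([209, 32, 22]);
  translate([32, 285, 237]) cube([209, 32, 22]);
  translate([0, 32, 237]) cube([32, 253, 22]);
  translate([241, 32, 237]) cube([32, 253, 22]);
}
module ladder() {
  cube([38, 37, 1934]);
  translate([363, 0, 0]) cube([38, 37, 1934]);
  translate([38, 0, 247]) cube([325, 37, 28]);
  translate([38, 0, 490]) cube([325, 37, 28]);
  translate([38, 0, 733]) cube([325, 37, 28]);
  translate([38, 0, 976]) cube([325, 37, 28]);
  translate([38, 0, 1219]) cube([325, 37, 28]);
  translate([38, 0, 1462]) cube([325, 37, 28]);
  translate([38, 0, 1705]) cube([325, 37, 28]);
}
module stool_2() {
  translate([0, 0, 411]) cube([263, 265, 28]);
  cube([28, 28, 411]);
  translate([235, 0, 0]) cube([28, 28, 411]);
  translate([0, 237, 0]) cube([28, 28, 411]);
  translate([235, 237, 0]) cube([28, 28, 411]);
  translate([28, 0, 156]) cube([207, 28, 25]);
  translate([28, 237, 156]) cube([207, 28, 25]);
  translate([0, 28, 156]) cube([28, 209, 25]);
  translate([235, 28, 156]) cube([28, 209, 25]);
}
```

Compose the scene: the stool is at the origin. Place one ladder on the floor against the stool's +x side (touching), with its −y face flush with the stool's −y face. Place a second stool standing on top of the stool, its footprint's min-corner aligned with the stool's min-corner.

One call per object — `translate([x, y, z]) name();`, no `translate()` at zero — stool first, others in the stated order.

stool();
translate([273, 0, 0]) ladder();
translate([0, 0, 426]) stool_2();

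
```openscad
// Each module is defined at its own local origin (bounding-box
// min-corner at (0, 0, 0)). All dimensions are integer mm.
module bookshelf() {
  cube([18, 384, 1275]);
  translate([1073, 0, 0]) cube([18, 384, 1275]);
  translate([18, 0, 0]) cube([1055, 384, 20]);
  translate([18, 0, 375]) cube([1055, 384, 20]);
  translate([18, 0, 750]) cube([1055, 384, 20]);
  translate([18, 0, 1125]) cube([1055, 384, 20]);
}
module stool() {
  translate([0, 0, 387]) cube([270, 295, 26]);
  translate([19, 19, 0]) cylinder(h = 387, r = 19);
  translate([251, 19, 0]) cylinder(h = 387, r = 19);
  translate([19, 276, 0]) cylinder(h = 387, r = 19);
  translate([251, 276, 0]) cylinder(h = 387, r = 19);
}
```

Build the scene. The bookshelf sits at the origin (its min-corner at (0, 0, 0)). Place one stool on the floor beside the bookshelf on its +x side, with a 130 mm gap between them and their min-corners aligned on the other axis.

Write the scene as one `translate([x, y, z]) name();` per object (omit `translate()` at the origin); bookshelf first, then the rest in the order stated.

bookshelf();
translate([1221, 0, 0]) stool();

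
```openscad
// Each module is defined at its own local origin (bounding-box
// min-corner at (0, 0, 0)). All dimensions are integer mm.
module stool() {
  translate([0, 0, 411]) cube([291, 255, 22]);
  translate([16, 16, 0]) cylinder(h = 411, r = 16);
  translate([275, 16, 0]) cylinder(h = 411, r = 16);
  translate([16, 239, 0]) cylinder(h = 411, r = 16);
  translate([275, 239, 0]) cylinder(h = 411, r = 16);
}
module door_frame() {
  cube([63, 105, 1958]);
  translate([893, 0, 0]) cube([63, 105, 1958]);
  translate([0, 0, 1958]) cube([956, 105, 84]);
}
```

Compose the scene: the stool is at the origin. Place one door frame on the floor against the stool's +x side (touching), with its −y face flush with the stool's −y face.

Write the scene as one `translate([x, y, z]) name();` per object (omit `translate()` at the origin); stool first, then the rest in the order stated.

stool();
translate([291, 0, 0]) door_frame();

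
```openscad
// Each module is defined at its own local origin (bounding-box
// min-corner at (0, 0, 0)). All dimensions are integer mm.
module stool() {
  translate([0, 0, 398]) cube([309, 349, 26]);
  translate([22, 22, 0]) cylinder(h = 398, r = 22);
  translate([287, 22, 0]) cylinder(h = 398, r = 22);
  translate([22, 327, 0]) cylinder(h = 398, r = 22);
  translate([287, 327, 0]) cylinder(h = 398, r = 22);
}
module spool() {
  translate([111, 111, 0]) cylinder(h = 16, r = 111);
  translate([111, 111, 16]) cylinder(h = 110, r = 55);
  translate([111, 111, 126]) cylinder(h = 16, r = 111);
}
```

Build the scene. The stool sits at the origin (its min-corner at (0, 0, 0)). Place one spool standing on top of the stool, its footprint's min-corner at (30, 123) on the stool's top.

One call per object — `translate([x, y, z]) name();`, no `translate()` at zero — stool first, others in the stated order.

stool();
translate([30, 123, 424]) spool();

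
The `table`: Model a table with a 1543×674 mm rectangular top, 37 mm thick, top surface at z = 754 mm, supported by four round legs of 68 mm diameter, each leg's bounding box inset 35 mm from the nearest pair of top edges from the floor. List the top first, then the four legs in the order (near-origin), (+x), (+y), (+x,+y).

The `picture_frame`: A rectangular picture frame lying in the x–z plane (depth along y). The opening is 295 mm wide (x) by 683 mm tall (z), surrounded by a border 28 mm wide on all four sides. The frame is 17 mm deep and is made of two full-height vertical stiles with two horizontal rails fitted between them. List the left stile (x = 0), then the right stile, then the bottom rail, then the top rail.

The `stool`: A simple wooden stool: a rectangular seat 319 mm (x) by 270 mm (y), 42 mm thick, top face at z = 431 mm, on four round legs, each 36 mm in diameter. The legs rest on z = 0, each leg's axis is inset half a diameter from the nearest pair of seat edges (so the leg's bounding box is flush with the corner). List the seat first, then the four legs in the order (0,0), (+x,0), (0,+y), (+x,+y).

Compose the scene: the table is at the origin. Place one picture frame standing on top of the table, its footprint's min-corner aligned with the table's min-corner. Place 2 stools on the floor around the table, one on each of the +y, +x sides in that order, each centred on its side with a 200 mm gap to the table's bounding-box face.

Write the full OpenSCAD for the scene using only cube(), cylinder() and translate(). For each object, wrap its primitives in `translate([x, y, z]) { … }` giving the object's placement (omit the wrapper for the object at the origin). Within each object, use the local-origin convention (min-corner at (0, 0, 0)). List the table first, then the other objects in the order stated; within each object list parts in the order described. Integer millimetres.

translate([0, 0, 717]) cube([1543, 674, 37]);
translate([69, 69, 0]) cylinder(h = 717, r = 34);
translate([1474, 69, 0]) cylinder(h = 717, r = 34);
translate([69, 605, 0]) cylinder(h = 717, r = 34);
translate([1474, 605, 0]) cylinder(h = 717, r = 34);
translate([0, 0, 754]) {
  cube([28, 17, 739]);
  translate([323, 0, 0]) cube([28, 17, 739]);
  translate([28, 0, 0]) cube([295, 17, 28]);
  translate([28, 0, 711]) cube([295, 17, 28]);
}
translate([612, 874, 0]) {
  translate([0, 0, 389]) cube([319, 270, 42]);
  translate([18, 18, 0]) cylinder(h = 389, r = 18);
  translate([301, 18, 0]) cylinder(h = 389, r = 18);
  translate([18, 252, 0]) cylinder(h = 389, r = 18);
  translate([301, 252, 0]) cylinder(h = 389, r = 18);
}
translate([1743, 202, 0]) {
  translate([0, 0, 389]) cube([319, 270, 42]);
  translate([18, 18, 0]) cylinder(h = 389, r = 18);
  translate([301, 18, 0]) cylinder(h = 389, r = 18);
  translate([18, 252, 0]) cylinder(h = 389, r = 18);
  translate([301, 252, 0]) cylinder(h = 389, r = 18);
}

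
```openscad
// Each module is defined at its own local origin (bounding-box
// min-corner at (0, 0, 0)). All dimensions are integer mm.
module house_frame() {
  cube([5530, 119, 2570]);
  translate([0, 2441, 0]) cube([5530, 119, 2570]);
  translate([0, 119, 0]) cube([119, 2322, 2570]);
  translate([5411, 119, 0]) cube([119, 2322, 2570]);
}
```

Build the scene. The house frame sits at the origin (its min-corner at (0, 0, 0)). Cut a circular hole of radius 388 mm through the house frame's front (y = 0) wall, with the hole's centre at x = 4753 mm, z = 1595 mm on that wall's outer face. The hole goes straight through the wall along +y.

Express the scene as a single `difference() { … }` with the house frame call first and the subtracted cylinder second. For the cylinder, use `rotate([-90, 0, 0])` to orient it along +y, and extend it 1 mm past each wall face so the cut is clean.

difference() {
  house_frame();
  translate([4753, -1, 1595]) rotate([-90, 0, 0]) cylinder(h = 121, r = 388);
}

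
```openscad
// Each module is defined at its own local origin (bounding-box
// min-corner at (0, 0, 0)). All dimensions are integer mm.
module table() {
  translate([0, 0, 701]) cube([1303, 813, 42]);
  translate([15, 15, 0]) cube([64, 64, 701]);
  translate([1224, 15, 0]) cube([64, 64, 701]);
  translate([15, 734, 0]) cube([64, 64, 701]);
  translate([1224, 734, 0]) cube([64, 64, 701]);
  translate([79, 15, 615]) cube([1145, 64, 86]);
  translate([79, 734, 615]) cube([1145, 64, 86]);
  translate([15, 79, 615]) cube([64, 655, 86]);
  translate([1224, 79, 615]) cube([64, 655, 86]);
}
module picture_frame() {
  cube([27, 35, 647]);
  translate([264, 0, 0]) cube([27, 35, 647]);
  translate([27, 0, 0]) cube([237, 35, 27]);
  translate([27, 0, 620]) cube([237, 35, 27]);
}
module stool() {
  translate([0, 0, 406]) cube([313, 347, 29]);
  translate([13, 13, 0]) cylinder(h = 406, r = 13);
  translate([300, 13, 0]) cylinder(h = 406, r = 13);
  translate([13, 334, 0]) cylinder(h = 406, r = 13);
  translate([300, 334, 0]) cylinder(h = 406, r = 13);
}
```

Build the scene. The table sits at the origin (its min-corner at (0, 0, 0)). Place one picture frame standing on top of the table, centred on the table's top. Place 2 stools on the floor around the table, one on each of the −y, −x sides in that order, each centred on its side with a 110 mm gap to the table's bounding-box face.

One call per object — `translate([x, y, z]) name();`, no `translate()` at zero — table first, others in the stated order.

table();
translate([506, 389, 743]) picture_frame();
translate([495, -457, 0]) stool();
translate([-423, 233, 0]) stool();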